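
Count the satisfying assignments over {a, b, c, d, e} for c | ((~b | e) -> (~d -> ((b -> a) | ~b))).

Initial set: {(c | ((~b | e) -> (~d -> ((b -> a) | ~b))))}.
(c | ((~b | e) -> (~d -> ((b -> a) | ~b)))): β-rule — branch into c  //  ((~b | e) -> (~d -> ((b -> a) | ~b))).
  branch 1 (add c):
    ○ open, literals {c=T}.
  branch 2 (add ((~b | e) -> (~d -> ((b -> a) | ~b)))):
    ((~b | e) -> (~d -> ((b -> a) | ~b))): β-rule — branch into ~(~b | e)  //  (~d -> ((b -> a) | ~b)).
      branch 2.1 (add ~(~b | e)):
        ~(~b | e): α-rule — add ~~b, ~e.
        ○ open, literals {b=T, e=F}.
      branch 2.2 (add (~d -> ((b -> a) | ~b))):
        (~d -> ((b -> a) | ~b)): β-rule — branch into ~~d  //  ((b -> a) | ~b).
          branch 2.2.1 (add ~~d):
            ○ open, literals {d=T}.
          branch 2.2.2 (add ((b -> a) | ~b)):
            ((b -> a) | ~b): β-rule — branch into (b -> a)  //  ~b.
              branch 2.2.2.1 (add (b -> a)):
                (b -> a): β-rule — branch into ~b  //  a.
                  branch 2.2.2.1.1 (add ~b):
                    ○ open, literals {b=F}.
                  branch 2.2.2.1.2 (add a):
                    ○ open, literals {a=T}.
              branch 2.2.2.2 (add ~b):
                ○ open, literals {b=F}.
0 branches closed, 6 open.
Each open branch fixes some atoms; the unmentioned ones are free. Counting distinct full assignments: branch {c=T} (a, b, d, e) contributes 16 new; branch {b=T, e=F} (a, c, d) contributes 4 new; branch {d=T} (a, b, c, e) contributes 6 new; branch {b=F} (a, c, d, e) contributes 4 new; branch {a=T} (b, c, d, e) contributes 1 new; branch {b=F} (a, c, d, e) contributes 0 new. Total: 31.

31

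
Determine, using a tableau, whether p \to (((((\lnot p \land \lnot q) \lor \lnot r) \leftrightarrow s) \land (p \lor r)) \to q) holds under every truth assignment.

Assume the negation and expand:
Initial set: {F (p \to (((((\lnot p \land \lnot q) \lor \lnot r) \leftrightarrow s) \land (p \lor r)) \to q))}.
F (p \to (((((\lnot p \land \lnot q) \lor \lnot r) \leftrightarrow s) \land (p \lor r)) \to q)): α-rule — add T p, F (((((\lnot p \land \lnot q) \lor \lnot r) \leftrightarrow s) \land (p \lor r)) \to q).
F (((((\lnot p \land \lnot q) \lor \lnot r) \leftrightarrow s) \land (p \lor r)) \to q): α-rule — add T ((((\lnot p \land \lnot q) \lor \lnot r) \leftrightarrow s) \land (p \lor r)), F q.
T ((((\lnot p \land \lnot q) \lor \lnot r) \leftrightarrow s) \land (p \lor r)): α-rule — add T (((\lnot p \land \lnot q) \lor \lnot r) \leftrightarrow s), T (p \lor r).
T (((\lnot p \land \lnot q) \lor \lnot r) \leftrightarrow s): β-rule — branch into T ((\lnot p \land \lnot q) \lor \lnot r), T s  //  F ((\lnot p \land \lnot q) \lor \lnot r), F s.
  branch 1 (add T ((\lnot p \land \lnot q) \lor \lnot r), T s):
    T (p \lor r): β-rule — branch into T p  //  T r.
      branch 1.1 (add T p):
        T ((\lnot p \land \lnot q) \lor \lnot r): β-rule — branch into T (\lnot p \land \lnot q)  //  T \lnot r.
          branch 1.1.1 (add T (\lnot p \land \lnot q)):
            T (\lnot p \land \lnot q): α-rule — add T \lnot p, T \lnot q.
            × closes — contains both p and \lnot p.
          branch 1.1.2 (add T \lnot r):
            ○ open, literals {p=1, q=0, r=0, s=1}.
      branch 1.2 (add T r):
        T ((\lnot p \land \lnot q) \lor \lnot r): β-rule — branch into T (\lnot p \land \lnot q)  //  T \lnot r.
          branch 1.2.1 (add T (\lnot p \land \lnot q)):
            T (\lnot p \land \lnot q): α-rule — add T \lnot p, T \lnot q.
            × closes — contains both p and \lnot p.
          branch 1.2.2 (add T \lnot r):
            × closes — contains both r and \lnot r.
  branch 2 (add F ((\lnot p \land \lnot q) \lor \lnot r), F s):
    F ((\lnot p \land \lnot q) \lor \lnot r): α-rule — add F (\lnot p \land \lnot q), F \lnot r.
    T (p \lor r): β-rule — branch into T p  //  T r.
      branch 2.1 (add T p):
        F (\lnot p \land \lnot q): β-rule — branch into F \lnot p  //  F \lnot q.
          branch 2.1.1 (add F \lnot p):
            ○ open, literals {p=1, q=0, r=1, s=0}.
          branch 2.1.2 (add F \lnot q):
            × closes — contains both q and \lnot q.
      branch 2.2 (add T r):
        F (\lnot p \land \lnot q): β-rule — branch into F \lnot p  //  F \lnot q.
          branch 2.2.1 (add F \lnot p):
            ○ open, literals {p=1, q=0, r=1, s=0}.
          branch 2.2.2 (add F \lnot q):
            × closes — contains both q and \lnot q.
5 branches closed, 3 open.
An open branch gives a countermodel: p=1, q=0, r=0, s=1 (unmentioned atoms arbitrary); under it the original formula is false.

Not valid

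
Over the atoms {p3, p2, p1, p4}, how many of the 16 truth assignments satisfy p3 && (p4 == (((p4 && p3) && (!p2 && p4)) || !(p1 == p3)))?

5

Initial set: {(p3 && (p4 == (((p4 && p3) && (!p2 && p4)) || !(p1 == p3))))}.
(p3 && (p4 == (((p4 && p3) && (!p2 && p4)) || !(p1 == p3)))): α-rule — add p3, (p4 == (((p4 && p3) && (!p2 && p4)) || !(p1 == p3))).
(p4 == (((p4 && p3) && (!p2 && p4)) || !(p1 == p3))): β-rule — branch into p4, (((p4 && p3) && (!p2 && p4)) || !(p1 == p3))  //  !p4, !(((p4 && p3) && (!p2 && p4)) || !(p1 == p3)).
  branch 1 (add p4, (((p4 && p3) && (!p2 && p4)) || !(p1 == p3))):
    (((p4 && p3) && (!p2 && p4)) || !(p1 == p3)): β-rule — branch into ((p4 && p3) && (!p2 && p4))  //  !(p1 == p3).
      branch 1.1 (add ((p4 && p3) && (!p2 && p4))):
        ((p4 && p3) && (!p2 && p4)): α-rule — add (p4 && p3), (!p2 && p4).
        (p4 && p3): α-rule — add p4, p3.
        (!p2 && p4): α-rule — add !p2, p4.
        ○ open, literals {p2=F, p3=T, p4=T}.
      branch 1.2 (add !(p1 == p3)):
        !(p1 == p3): β-rule — branch into p1, !p3  //  !p1, p3.
          branch 1.2.1 (add p1, !p3):
            × closes — contains both p3 and !p3.
          branch 1.2.2 (add !p1, p3):
            ○ open, literals {p1=F, p3=T, p4=T}.
  branch 2 (add !p4, !(((p4 && p3) && (!p2 && p4)) || !(p1 == p3))):
    !(((p4 && p3) && (!p2 && p4)) || !(p1 == p3)): α-rule — add !((p4 && p3) && (!p2 && p4)), !!(p1 == p3).
    !((p4 && p3) && (!p2 && p4)): β-rule — branch into !(p4 && p3)  //  !(!p2 && p4).
      branch 2.1 (add !(p4 && p3)):
        !!(p1 == p3): β-rule — branch into p1, p3  //  !p1, !p3.
          branch 2.1.1 (add p1, p3):
            !(p4 && p3): β-rule — branch into !p4  //  !p3.
              branch 2.1.1.1 (add !p4):
                ○ open, literals {p1=T, p3=T, p4=F}.
              branch 2.1.1.2 (add !p3):
                × closes — contains both p3 and !p3.
          branch 2.1.2 (add !p1, !p3):
            × closes — contains both p3 and !p3.
      branch 2.2 (add !(!p2 && p4)):
        !!(p1 == p3): β-rule — branch into p1, p3  //  !p1, !p3.
          branch 2.2.1 (add p1, p3):
            !(!p2 && p4): β-rule — branch into !!p2  //  !p4.
              branch 2.2.1.1 (add !!p2):
                ○ open, literals {p1=T, p2=T, p3=T, p4=F}.
              branch 2.2.1.2 (add !p4):
                ○ open, literals {p1=T, p3=T, p4=F}.
          branch 2.2.2 (add !p1, !p3):
            × closes — contains both p3 and !p3.
4 branches closed, 5 open.
Each open branch fixes some atoms; the unmentioned ones are free. Counting distinct full assignments: branch {p2=F, p3=T, p4=T} (p1) contributes 2 new; branch {p1=F, p3=T, p4=T} (p2) contributes 1 new; branch {p1=T, p3=T, p4=F} (p2) contributes 2 new; branch {p1=T, p2=T, p3=T, p4=F} (none free) contributes 0 new; branch {p1=T, p3=T, p4=F} (p2) contributes 0 new. Total: 5.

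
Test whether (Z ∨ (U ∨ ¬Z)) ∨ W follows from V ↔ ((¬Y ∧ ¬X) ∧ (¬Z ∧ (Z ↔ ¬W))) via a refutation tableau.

Initial set: {T (V ↔ ((¬Y ∧ ¬X) ∧ (¬Z ∧ (Z ↔ ¬W)))); F ((Z ∨ (U ∨ ¬Z)) ∨ W)}.
F ((Z ∨ (U ∨ ¬Z)) ∨ W): α-rule — add F (Z ∨ (U ∨ ¬Z)), F W.
F (Z ∨ (U ∨ ¬Z)): α-rule — add F Z, F (U ∨ ¬Z).
F (U ∨ ¬Z): α-rule — add F U, F ¬Z.
× closes — contains both Z and ¬Z.
All 1 branch closes.
Every branch closed, so the premises entail the conclusion.

Yes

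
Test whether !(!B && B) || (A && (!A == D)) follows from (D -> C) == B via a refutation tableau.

Initial set: {((D -> C) == B); !(!(!B && B) || (A && (!A == D)))}.
!(!(!B && B) || (A && (!A == D))): α-rule — add !!(!B && B), !(A && (!A == D)).
!!(!B && B): α-rule — add !B, B.
× closes — contains both B and !B.
All 1 branch closes.
Every branch closed, so the premises entail the conclusion.

Yes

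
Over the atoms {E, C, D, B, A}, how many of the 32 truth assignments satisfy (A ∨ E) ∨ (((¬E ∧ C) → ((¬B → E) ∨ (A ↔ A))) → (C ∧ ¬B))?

Initial set: {((A ∨ E) ∨ (((¬E ∧ C) → ((¬B → E) ∨ (A ↔ A))) → (C ∧ ¬B)))}.
((A ∨ E) ∨ (((¬E ∧ C) → ((¬B → E) ∨ (A ↔ A))) → (C ∧ ¬B))): β-rule — branch into (A ∨ E)  //  (((¬E ∧ C) → ((¬B → E) ∨ (A ↔ A))) → (C ∧ ¬B)).
  branch 1 (add (A ∨ E)):
    (A ∨ E): β-rule — branch into A  //  E.
      branch 1.1 (add A):
        ○ open, literals {A=1}.
      branch 1.2 (add E):
        ○ open, literals {E=1}.
  branch 2 (add (((¬E ∧ C) → ((¬B → E) ∨ (A ↔ A))) → (C ∧ ¬B))):
    (((¬E ∧ C) → ((¬B → E) ∨ (A ↔ A))) → (C ∧ ¬B)): β-rule — branch into ¬((¬E ∧ C) → ((¬B → E) ∨ (A ↔ A)))  //  (C ∧ ¬B).
      branch 2.1 (add ¬((¬E ∧ C) → ((¬B → E) ∨ (A ↔ A)))):
        ¬((¬E ∧ C) → ((¬B → E) ∨ (A ↔ A))): α-rule — add (¬E ∧ C), ¬((¬B → E) ∨ (A ↔ A)).
        (¬E ∧ C): α-rule — add ¬E, C.
        ¬((¬B → E) ∨ (A ↔ A)): α-rule — add ¬(¬B → E), ¬(A ↔ A).
        ¬(¬B → E): α-rule — add ¬B, ¬E.
        ¬(A ↔ A): β-rule — branch into A, ¬A  //  ¬A, A.
          branch 2.1.1 (add A, ¬A):
            × closes — contains both A and ¬A.
          branch 2.1.2 (add ¬A, A):
            × closes — contains both A and ¬A.
      branch 2.2 (add (C ∧ ¬B)):
        (C ∧ ¬B): α-rule — add C, ¬B.
        ○ open, literals {B=0, C=1}.
2 branches closed, 3 open.
Each open branch fixes some atoms; the unmentioned ones are free. Counting distinct full assignments: branch {A=1} (E, C, D, B) contributes 16 new; branch {E=1} (C, D, B, A) contributes 8 new; branch {B=0, C=1} (E, D, A) contributes 2 new. Total: 26.

26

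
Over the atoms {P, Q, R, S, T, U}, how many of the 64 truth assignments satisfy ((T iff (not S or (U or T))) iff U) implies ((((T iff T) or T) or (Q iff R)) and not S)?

Initial set: {(((T iff (not S or (U or T))) iff U) implies ((((T iff T) or T) or (Q iff R)) and not S))}.
(((T iff (not S or (U or T))) iff U) implies ((((T iff T) or T) or (Q iff R)) and not S)): β-rule — branch into not ((T iff (not S or (U or T))) iff U)  //  ((((T iff T) or T) or (Q iff R)) and not S).
  branch 1 (add not ((T iff (not S or (U or T))) iff U)):
    not ((T iff (not S or (U or T))) iff U): β-rule — branch into (T iff (not S or (U or T))), not U  //  not (T iff (not S or (U or T))), U.
      branch 1.1 (add (T iff (not S or (U or T))), not U):
        (T iff (not S or (U or T))): β-rule — branch into T, (not S or (U or T))  //  not T, not (not S or (U or T)).
          branch 1.1.1 (add T, (not S or (U or T))):
            (not S or (U or T)): β-rule — branch into not S  //  (U or T).
              branch 1.1.1.1 (add not S):
                ○ open, literals {S=0, T=1, U=0}.
              branch 1.1.1.2 (add (U or T)):
                (U or T): β-rule — branch into U  //  T.
                  branch 1.1.1.2.1 (add U):
                    × closes — contains both U and not U.
                  branch 1.1.1.2.2 (add T):
                    ○ open, literals {T=1, U=0}.
          branch 1.1.2 (add not T, not (not S or (U or T))):
            not (not S or (U or T)): α-rule — add not not S, not (U or T).
            not (U or T): α-rule — add not U, not T.
            ○ open, literals {S=1, T=0, U=0}.
      branch 1.2 (add not (T iff (not S or (U or T))), U):
        not (T iff (not S or (U or T))): β-rule — branch into T, not (not S or (U or T))  //  not T, (not S or (U or T)).
          branch 1.2.1 (add T, not (not S or (U or T))):
            not (not S or (U or T)): α-rule — add not not S, not (U or T).
            not (U or T): α-rule — add not U, not T.
            × closes — contains both U and not U.
          branch 1.2.2 (add not T, (not S or (U or T))):
            (not S or (U or T)): β-rule — branch into not S  //  (U or T).
              branch 1.2.2.1 (add not S):
                ○ open, literals {S=0, T=0, U=1}.
              branch 1.2.2.2 (add (U or T)):
                (U or T): β-rule — branch into U  //  T.
                  branch 1.2.2.2.1 (add U):
                    ○ open, literals {T=0, U=1}.
                  branch 1.2.2.2.2 (add T):
                    × closes — contains both T and not T.
  branch 2 (add ((((T iff T) or T) or (Q iff R)) and not S)):
    ((((T iff T) or T) or (Q iff R)) and not S): α-rule — add (((T iff T) or T) or (Q iff R)), not S.
    (((T iff T) or T) or (Q iff R)): β-rule — branch into ((T iff T) or T)  //  (Q iff R).
      branch 2.1 (add ((T iff T) or T)):
        ((T iff T) or T): β-rule — branch into (T iff T)  //  T.
          branch 2.1.1 (add (T iff T)):
            (T iff T): β-rule — branch into T, T  //  not T, not T.
              branch 2.1.1.1 (add T, T):
                ○ open, literals {S=0, T=1}.
              branch 2.1.1.2 (add not T, not T):
                ○ open, literals {S=0, T=0}.
          branch 2.1.2 (add T):
            ○ open, literals {S=0, T=1}.
      branch 2.2 (add (Q iff R)):
        (Q iff R): β-rule — branch into Q, R  //  not Q, not R.
          branch 2.2.1 (add Q, R):
            ○ open, literals {Q=1, R=1, S=0}.
          branch 2.2.2 (add not Q, not R):
            ○ open, literals {Q=0, R=0, S=0}.
3 branches closed, 10 open.
Each open branch fixes some atoms; the unmentioned ones are free. Counting distinct full assignments: branch {S=0, T=1, U=0} (P, Q, R) contributes 8 new; branch {T=1, U=0} (P, Q, R, S) contributes 8 new; branch {S=1, T=0, U=0} (P, Q, R) contributes 8 new; branch {S=0, T=0, U=1} (P, Q, R) contributes 8 new; branch {T=0, U=1} (P, Q, R, S) contributes 8 new; branch {S=0, T=1} (P, Q, R, U) contributes 8 new; branch {S=0, T=0} (P, Q, R, U) contributes 8 new; branch {S=0, T=1} (P, Q, R, U) contributes 0 new; branch {Q=1, R=1, S=0} (P, T, U) contributes 0 new; branch {Q=0, R=0, S=0} (P, T, U) contributes 0 new. Total: 56.

56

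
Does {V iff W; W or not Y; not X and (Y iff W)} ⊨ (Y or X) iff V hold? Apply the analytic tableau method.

Yes

Initial set: {(V iff W); (W or not Y); (not X and (Y iff W)); not ((Y or X) iff V)}.
(not X and (Y iff W)): α-rule — add not X, (Y iff W).
(V iff W): β-rule — branch into V, W  //  not V, not W.
  branch 1 (add V, W):
    (W or not Y): β-rule — branch into W  //  not Y.
      branch 1.1 (add W):
        not ((Y or X) iff V): β-rule — branch into (Y or X), not V  //  not (Y or X), V.
          branch 1.1.1 (add (Y or X), not V):
            × closes — contains both V and not V.
          branch 1.1.2 (add not (Y or X), V):
            not (Y or X): α-rule — add not Y, not X.
            (Y iff W): β-rule — branch into Y, W  //  not Y, not W.
              branch 1.1.2.1 (add Y, W):
                × closes — contains both Y and not Y.
              branch 1.1.2.2 (add not Y, not W):
                × closes — contains both W and not W.
      branch 1.2 (add not Y):
        not ((Y or X) iff V): β-rule — branch into (Y or X), not V  //  not (Y or X), V.
          branch 1.2.1 (add (Y or X), not V):
            × closes — contains both V and not V.
          branch 1.2.2 (add not (Y or X), V):
            not (Y or X): α-rule — add not Y, not X.
            (Y iff W): β-rule — branch into Y, W  //  not Y, not W.
              branch 1.2.2.1 (add Y, W):
                × closes — contains both Y and not Y.
              branch 1.2.2.2 (add not Y, not W):
                × closes — contains both W and not W.
  branch 2 (add not V, not W):
    (W or not Y): β-rule — branch into W  //  not Y.
      branch 2.1 (add W):
        × closes — contains both W and not W.
      branch 2.2 (add not Y):
        not ((Y or X) iff V): β-rule — branch into (Y or X), not V  //  not (Y or X), V.
          branch 2.2.1 (add (Y or X), not V):
            (Y iff W): β-rule — branch into Y, W  //  not Y, not W.
              branch 2.2.1.1 (add Y, W):
                × closes — contains both Y and not Y.
              branch 2.2.1.2 (add not Y, not W):
                (Y or X): β-rule — branch into Y  //  X.
                  branch 2.2.1.2.1 (add Y):
                    × closes — contains both Y and not Y.
                  branch 2.2.1.2.2 (add X):
                    × closes — contains both X and not X.
          branch 2.2.2 (add not (Y or X), V):
            × closes — contains both V and not V.
All 11 branches close.
Every branch closed, so the premises entail the conclusion.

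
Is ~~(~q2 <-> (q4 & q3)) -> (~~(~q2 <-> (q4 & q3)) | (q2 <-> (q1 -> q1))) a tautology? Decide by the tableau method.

Valid

Assume the negation and expand:
Initial set: {~(~~(~q2 <-> (q4 & q3)) -> (~~(~q2 <-> (q4 & q3)) | (q2 <-> (q1 -> q1))))}.
~(~~(~q2 <-> (q4 & q3)) -> (~~(~q2 <-> (q4 & q3)) | (q2 <-> (q1 -> q1)))): α-rule — add ~~(~q2 <-> (q4 & q3)), ~(~~(~q2 <-> (q4 & q3)) | (q2 <-> (q1 -> q1))).
~~(~q2 <-> (q4 & q3)): drop double negation, giving (~q2 <-> (q4 & q3)).
~(~~(~q2 <-> (q4 & q3)) | (q2 <-> (q1 -> q1))): α-rule — add ~~~(~q2 <-> (q4 & q3)), ~(q2 <-> (q1 -> q1)).
~~~(~q2 <-> (q4 & q3)): drop double negation, giving ~(~q2 <-> (q4 & q3)).
(~q2 <-> (q4 & q3)): β-rule — branch into ~q2, (q4 & q3)  //  ~~q2, ~(q4 & q3).
  branch 1 (add ~q2, (q4 & q3)):
    (q4 & q3): α-rule — add q4, q3.
    ~(q2 <-> (q1 -> q1)): β-rule — branch into q2, ~(q1 -> q1)  //  ~q2, (q1 -> q1).
      branch 1.1 (add q2, ~(q1 -> q1)):
        × closes — contains both q2 and ~q2.
      branch 1.2 (add ~q2, (q1 -> q1)):
        ~(~q2 <-> (q4 & q3)): β-rule — branch into ~q2, ~(q4 & q3)  //  ~~q2, (q4 & q3).
          branch 1.2.1 (add ~q2, ~(q4 & q3)):
            (q1 -> q1): β-rule — branch into ~q1  //  q1.
              branch 1.2.1.1 (add ~q1):
                ~(q4 & q3): β-rule — branch into ~q4  //  ~q3.
                  branch 1.2.1.1.1 (add ~q4):
                    × closes — contains both q4 and ~q4.
                  branch 1.2.1.1.2 (add ~q3):
                    × closes — contains both q3 and ~q3.
              branch 1.2.1.2 (add q1):
                ~(q4 & q3): β-rule — branch into ~q4  //  ~q3.
                  branch 1.2.1.2.1 (add ~q4):
                    × closes — contains both q4 and ~q4.
                  branch 1.2.1.2.2 (add ~q3):
                    × closes — contains both q3 and ~q3.
          branch 1.2.2 (add ~~q2, (q4 & q3)):
            × closes — contains both q2 and ~q2.
  branch 2 (add ~~q2, ~(q4 & q3)):
    ~(q2 <-> (q1 -> q1)): β-rule — branch into q2, ~(q1 -> q1)  //  ~q2, (q1 -> q1).
      branch 2.1 (add q2, ~(q1 -> q1)):
        ~(q1 -> q1): α-rule — add q1, ~q1.
        × closes — contains both q1 and ~q1.
      branch 2.2 (add ~q2, (q1 -> q1)):
        × closes — contains both q2 and ~q2.
All 8 branches close.
Every branch closed, so the negation is unsatisfiable and the formula is valid.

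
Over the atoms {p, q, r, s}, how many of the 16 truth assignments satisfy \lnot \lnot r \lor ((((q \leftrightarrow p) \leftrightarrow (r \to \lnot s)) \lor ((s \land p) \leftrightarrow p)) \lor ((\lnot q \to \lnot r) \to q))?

Initial set: {(\lnot \lnot r \lor ((((q \leftrightarrow p) \leftrightarrow (r \to \lnot s)) \lor ((s \land p) \leftrightarrow p)) \lor ((\lnot q \to \lnot r) \to q)))}.
(\lnot \lnot r \lor ((((q \leftrightarrow p) \leftrightarrow (r \to \lnot s)) \lor ((s \land p) \leftrightarrow p)) \lor ((\lnot q \to \lnot r) \to q))): β-rule — branch into \lnot \lnot r  //  ((((q \leftrightarrow p) \leftrightarrow (r \to \lnot s)) \lor ((s \land p) \leftrightarrow p)) \lor ((\lnot q \to \lnot r) \to q)).
  branch 1 (add \lnot \lnot r):
    \lnot \lnot r: drop double negation, giving r.
    ○ open, literals {r=true}.
  branch 2 (add ((((q \leftrightarrow p) \leftrightarrow (r \to \lnot s)) \lor ((s \land p) \leftrightarrow p)) \lor ((\lnot q \to \lnot r) \to q))):
    ((((q \leftrightarrow p) \leftrightarrow (r \to \lnot s)) \lor ((s \land p) \leftrightarrow p)) \lor ((\lnot q \to \lnot r) \to q)): β-rule — branch into (((q \leftrightarrow p) \leftrightarrow (r \to \lnot s)) \lor ((s \land p) \leftrightarrow p))  //  ((\lnot q \to \lnot r) \to q).
      branch 2.1 (add (((q \leftrightarrow p) \leftrightarrow (r \to \lnot s)) \lor ((s \land p) \leftrightarrow p))):
        (((q \leftrightarrow p) \leftrightarrow (r \to \lnot s)) \lor ((s \land p) \leftrightarrow p)): β-rule — branch into ((q \leftrightarrow p) \leftrightarrow (r \to \lnot s))  //  ((s \land p) \leftrightarrow p).
          branch 2.1.1 (add ((q \leftrightarrow p) \leftrightarrow (r \to \lnot s))):
            ((q \leftrightarrow p) \leftrightarrow (r \to \lnot s)): β-rule — branch into (q \leftrightarrow p), (r \to \lnot s)  //  \lnot (q \leftrightarrow p), \lnot (r \to \lnot s).
              branch 2.1.1.1 (add (q \leftrightarrow p), (r \to \lnot s)):
                (q \leftrightarrow p): β-rule — branch into q, p  //  \lnot q, \lnot p.
                  branch 2.1.1.1.1 (add q, p):
                    (r \to \lnot s): β-rule — branch into \lnot r  //  \lnot s.
                      branch 2.1.1.1.1.1 (add \lnot r):
                        ○ open, literals {p=true, q=true, r=false}.
                      branch 2.1.1.1.1.2 (add \lnot s):
                        ○ open, literals {p=true, q=true, s=false}.
                  branch 2.1.1.1.2 (add \lnot q, \lnot p):
                    (r \to \lnot s): β-rule — branch into \lnot r  //  \lnot s.
                      branch 2.1.1.1.2.1 (add \lnot r):
                        ○ open, literals {p=false, q=false, r=false}.
                      branch 2.1.1.1.2.2 (add \lnot s):
                        ○ open, literals {p=false, q=false, s=false}.
              branch 2.1.1.2 (add \lnot (q \leftrightarrow p), \lnot (r \to \lnot s)):
                \lnot (r \to \lnot s): α-rule — add r, \lnot \lnot s.
                \lnot (q \leftrightarrow p): β-rule — branch into q, \lnot p  //  \lnot q, p.
                  branch 2.1.1.2.1 (add q, \lnot p):
                    ○ open, literals {p=false, q=true, r=true, s=true}.
                  branch 2.1.1.2.2 (add \lnot q, p):
                    ○ open, literals {p=true, q=false, r=true, s=true}.
          branch 2.1.2 (add ((s \land p) \leftrightarrow p)):
            ((s \land p) \leftrightarrow p): β-rule — branch into (s \land p), p  //  \lnot (s \land p), \lnot p.
              branch 2.1.2.1 (add (s \land p), p):
                (s \land p): α-rule — add s, p.
                ○ open, literals {p=true, s=true}.
              branch 2.1.2.2 (add \lnot (s \land p), \lnot p):
                \lnot (s \land p): β-rule — branch into \lnot s  //  \lnot p.
                  branch 2.1.2.2.1 (add \lnot s):
                    ○ open, literals {p=false, s=false}.
                  branch 2.1.2.2.2 (add \lnot p):
                    ○ open, literals {p=false}.
      branch 2.2 (add ((\lnot q \to \lnot r) \to q)):
        ((\lnot q \to \lnot r) \to q): β-rule — branch into \lnot (\lnot q \to \lnot r)  //  q.
          branch 2.2.1 (add \lnot (\lnot q \to \lnot r)):
            \lnot (\lnot q \to \lnot r): α-rule — add \lnot q, \lnot \lnot r.
            ○ open, literals {q=false, r=true}.
          branch 2.2.2 (add q):
            ○ open, literals {q=true}.
0 branches closed, 12 open.
Each open branch fixes some atoms; the unmentioned ones are free. Counting distinct full assignments: branch {r=true} (p, q, s) contributes 8 new; branch {p=true, q=true, r=false} (s) contributes 2 new; branch {p=true, q=true, s=false} (r) contributes 0 new; branch {p=false, q=false, r=false} (s) contributes 2 new; branch {p=false, q=false, s=false} (r) contributes 0 new; branch {p=false, q=true, r=true, s=true} (none free) contributes 0 new; branch {p=true, q=false, r=true, s=true} (none free) contributes 0 new; branch {p=true, s=true} (q, r) contributes 1 new; branch {p=false, s=false} (q, r) contributes 1 new; branch {p=false} (q, r, s) contributes 1 new; branch {q=false, r=true} (p, s) contributes 0 new; branch {q=true} (p, r, s) contributes 0 new. Total: 15.

15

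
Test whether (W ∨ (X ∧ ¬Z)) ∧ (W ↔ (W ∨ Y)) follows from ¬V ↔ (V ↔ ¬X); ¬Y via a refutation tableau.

Initial set: {(¬V ↔ (V ↔ ¬X)); ¬Y; ¬((W ∨ (X ∧ ¬Z)) ∧ (W ↔ (W ∨ Y)))}.
(¬V ↔ (V ↔ ¬X)): β-rule — branch into ¬V, (V ↔ ¬X)  //  ¬¬V, ¬(V ↔ ¬X).
  branch 1 (add ¬V, (V ↔ ¬X)):
    ¬((W ∨ (X ∧ ¬Z)) ∧ (W ↔ (W ∨ Y))): β-rule — branch into ¬(W ∨ (X ∧ ¬Z))  //  ¬(W ↔ (W ∨ Y)).
      branch 1.1 (add ¬(W ∨ (X ∧ ¬Z))):
        ¬(W ∨ (X ∧ ¬Z)): α-rule — add ¬W, ¬(X ∧ ¬Z).
        (V ↔ ¬X): β-rule — branch into V, ¬X  //  ¬V, ¬¬X.
          branch 1.1.1 (add V, ¬X):
            × closes — contains both V and ¬V.
          branch 1.1.2 (add ¬V, ¬¬X):
            ¬(X ∧ ¬Z): β-rule — branch into ¬X  //  ¬¬Z.
              branch 1.1.2.1 (add ¬X):
                × closes — contains both X and ¬X.
              branch 1.1.2.2 (add ¬¬Z):
                ○ open, literals {V=false, W=false, X=true, Y=false, Z=true}.
      branch 1.2 (add ¬(W ↔ (W ∨ Y))):
        (V ↔ ¬X): β-rule — branch into V, ¬X  //  ¬V, ¬¬X.
          branch 1.2.1 (add V, ¬X):
            × closes — contains both V and ¬V.
          branch 1.2.2 (add ¬V, ¬¬X):
            ¬(W ↔ (W ∨ Y)): β-rule — branch into W, ¬(W ∨ Y)  //  ¬W, (W ∨ Y).
              branch 1.2.2.1 (add W, ¬(W ∨ Y)):
                ¬(W ∨ Y): α-rule — add ¬W, ¬Y.
                × closes — contains both W and ¬W.
              branch 1.2.2.2 (add ¬W, (W ∨ Y)):
                (W ∨ Y): β-rule — branch into W  //  Y.
                  branch 1.2.2.2.1 (add W):
                    × closes — contains both W and ¬W.
                  branch 1.2.2.2.2 (add Y):
                    × closes — contains both Y and ¬Y.
  branch 2 (add ¬¬V, ¬(V ↔ ¬X)):
    ¬((W ∨ (X ∧ ¬Z)) ∧ (W ↔ (W ∨ Y))): β-rule — branch into ¬(W ∨ (X ∧ ¬Z))  //  ¬(W ↔ (W ∨ Y)).
      branch 2.1 (add ¬(W ∨ (X ∧ ¬Z))):
        ¬(W ∨ (X ∧ ¬Z)): α-rule — add ¬W, ¬(X ∧ ¬Z).
        ¬(V ↔ ¬X): β-rule — branch into V, ¬¬X  //  ¬V, ¬X.
          branch 2.1.1 (add V, ¬¬X):
            ¬(X ∧ ¬Z): β-rule — branch into ¬X  //  ¬¬Z.
              branch 2.1.1.1 (add ¬X):
                × closes — contains both X and ¬X.
              branch 2.1.1.2 (add ¬¬Z):
                ○ open, literals {V=true, W=false, X=true, Y=false, Z=true}.
          branch 2.1.2 (add ¬V, ¬X):
            × closes — contains both V and ¬V.
      branch 2.2 (add ¬(W ↔ (W ∨ Y))):
        ¬(V ↔ ¬X): β-rule — branch into V, ¬¬X  //  ¬V, ¬X.
          branch 2.2.1 (add V, ¬¬X):
            ¬(W ↔ (W ∨ Y)): β-rule — branch into W, ¬(W ∨ Y)  //  ¬W, (W ∨ Y).
              branch 2.2.1.1 (add W, ¬(W ∨ Y)):
                ¬(W ∨ Y): α-rule — add ¬W, ¬Y.
                × closes — contains both W and ¬W.
              branch 2.2.1.2 (add ¬W, (W ∨ Y)):
                (W ∨ Y): β-rule — branch into W  //  Y.
                  branch 2.2.1.2.1 (add W):
                    × closes — contains both W and ¬W.
                  branch 2.2.1.2.2 (add Y):
                    × closes — contains both Y and ¬Y.
          branch 2.2.2 (add ¬V, ¬X):
            × closes — contains both V and ¬V.
12 branches closed, 2 open.
An open branch gives a countermodel: V=false, W=false, X=true, Y=false, Z=true (unmentioned atoms arbitrary); the premises hold there but the conclusion fails.

No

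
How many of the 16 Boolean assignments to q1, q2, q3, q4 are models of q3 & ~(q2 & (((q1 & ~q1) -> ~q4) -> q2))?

Initial set: {(q3 & ~(q2 & (((q1 & ~q1) -> ~q4) -> q2)))}.
(q3 & ~(q2 & (((q1 & ~q1) -> ~q4) -> q2))): α-rule — add q3, ~(q2 & (((q1 & ~q1) -> ~q4) -> q2)).
~(q2 & (((q1 & ~q1) -> ~q4) -> q2)): β-rule — branch into ~q2  //  ~(((q1 & ~q1) -> ~q4) -> q2).
  branch 1 (add ~q2):
    ○ open, literals {q2=F, q3=T}.
  branch 2 (add ~(((q1 & ~q1) -> ~q4) -> q2)):
    ~(((q1 & ~q1) -> ~q4) -> q2): α-rule — add ((q1 & ~q1) -> ~q4), ~q2.
    ((q1 & ~q1) -> ~q4): β-rule — branch into ~(q1 & ~q1)  //  ~q4.
      branch 2.1 (add ~(q1 & ~q1)):
        ~(q1 & ~q1): β-rule — branch into ~q1  //  ~~q1.
          branch 2.1.1 (add ~q1):
            ○ open, literals {q1=F, q2=F, q3=T}.
          branch 2.1.2 (add ~~q1):
            ○ open, literals {q1=T, q2=F, q3=T}.
      branch 2.2 (add ~q4):
        ○ open, literals {q2=F, q3=T, q4=F}.
0 branches closed, 4 open.
Each open branch fixes some atoms; the unmentioned ones are free. Counting distinct full assignments: branch {q2=F, q3=T} (q1, q4) contributes 4 new; branch {q1=F, q2=F, q3=T} (q4) contributes 0 new; branch {q1=T, q2=F, q3=T} (q4) contributes 0 new; branch {q2=F, q3=T, q4=F} (q1) contributes 0 new. Total: 4.

4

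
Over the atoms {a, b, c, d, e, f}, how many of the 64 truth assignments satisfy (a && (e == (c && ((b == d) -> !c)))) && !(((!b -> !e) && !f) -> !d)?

Initial set: {((a && (e == (c && ((b == d) -> !c)))) && !(((!b -> !e) && !f) -> !d))}.
((a && (e == (c && ((b == d) -> !c)))) && !(((!b -> !e) && !f) -> !d)): α-rule — add (a && (e == (c && ((b == d) -> !c)))), !(((!b -> !e) && !f) -> !d).
(a && (e == (c && ((b == d) -> !c)))): α-rule — add a, (e == (c && ((b == d) -> !c))).
!(((!b -> !e) && !f) -> !d): α-rule — add ((!b -> !e) && !f), !!d.
((!b -> !e) && !f): α-rule — add (!b -> !e), !f.
(e == (c && ((b == d) -> !c))): β-rule — branch into e, (c && ((b == d) -> !c))  //  !e, !(c && ((b == d) -> !c)).
  branch 1 (add e, (c && ((b == d) -> !c))):
    (c && ((b == d) -> !c)): α-rule — add c, ((b == d) -> !c).
    (!b -> !e): β-rule — branch into !!b  //  !e.
      branch 1.1 (add !!b):
        ((b == d) -> !c): β-rule — branch into !(b == d)  //  !c.
          branch 1.1.1 (add !(b == d)):
            !(b == d): β-rule — branch into b, !d  //  !b, d.
              branch 1.1.1.1 (add b, !d):
                × closes — contains both d and !d.
              branch 1.1.1.2 (add !b, d):
                × closes — contains both b and !b.
          branch 1.1.2 (add !c):
            × closes — contains both c and !c.
      branch 1.2 (add !e):
        × closes — contains both e and !e.
  branch 2 (add !e, !(c && ((b == d) -> !c))):
    (!b -> !e): β-rule — branch into !!b  //  !e.
      branch 2.1 (add !!b):
        !(c && ((b == d) -> !c)): β-rule — branch into !c  //  !((b == d) -> !c).
          branch 2.1.1 (add !c):
            ○ open, literals {a=1, b=1, c=0, d=1, e=0, f=0}.
          branch 2.1.2 (add !((b == d) -> !c)):
            !((b == d) -> !c): α-rule — add (b == d), !!c.
            (b == d): β-rule — branch into b, d  //  !b, !d.
              branch 2.1.2.1 (add b, d):
                ○ open, literals {a=1, b=1, c=1, d=1, e=0, f=0}.
              branch 2.1.2.2 (add !b, !d):
                × closes — contains both b and !b.
      branch 2.2 (add !e):
        !(c && ((b == d) -> !c)): β-rule — branch into !c  //  !((b == d) -> !c).
          branch 2.2.1 (add !c):
            ○ open, literals {a=1, c=0, d=1, e=0, f=0}.
          branch 2.2.2 (add !((b == d) -> !c)):
            !((b == d) -> !c): α-rule — add (b == d), !!c.
            (b == d): β-rule — branch into b, d  //  !b, !d.
              branch 2.2.2.1 (add b, d):
                ○ open, literals {a=1, b=1, c=1, d=1, e=0, f=0}.
              branch 2.2.2.2 (add !b, !d):
                × closes — contains both d and !d.
6 branches closed, 4 open.
Each open branch fixes some atoms; the unmentioned ones are free. Counting distinct full assignments: branch {a=1, b=1, c=0, d=1, e=0, f=0} (none free) contributes 1 new; branch {a=1, b=1, c=1, d=1, e=0, f=0} (none free) contributes 1 new; branch {a=1, c=0, d=1, e=0, f=0} (b) contributes 1 new; branch {a=1, b=1, c=1, d=1, e=0, f=0} (none free) contributes 0 new. Total: 3.

3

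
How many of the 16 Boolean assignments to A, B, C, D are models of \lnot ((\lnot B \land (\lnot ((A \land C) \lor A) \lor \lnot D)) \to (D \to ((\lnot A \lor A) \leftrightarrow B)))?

Initial set: {T \lnot ((\lnot B \land (\lnot ((A \land C) \lor A) \lor \lnot D)) \to (D \to ((\lnot A \lor A) \leftrightarrow B)))}.
T \lnot ((\lnot B \land (\lnot ((A \land C) \lor A) \lor \lnot D)) \to (D \to ((\lnot A \lor A) \leftrightarrow B))): α-rule — add T (\lnot B \land (\lnot ((A \land C) \lor A) \lor \lnot D)), F (D \to ((\lnot A \lor A) \leftrightarrow B)).
T (\lnot B \land (\lnot ((A \land C) \lor A) \lor \lnot D)): α-rule — add T \lnot B, T (\lnot ((A \land C) \lor A) \lor \lnot D).
F (D \to ((\lnot A \lor A) \leftrightarrow B)): α-rule — add T D, F ((\lnot A \lor A) \leftrightarrow B).
T (\lnot ((A \land C) \lor A) \lor \lnot D): β-rule — branch into T \lnot ((A \land C) \lor A)  //  T \lnot D.
  branch 1 (add T \lnot ((A \land C) \lor A)):
    T \lnot ((A \land C) \lor A): α-rule — add F (A \land C), F A.
    F ((\lnot A \lor A) \leftrightarrow B): β-rule — branch into T (\lnot A \lor A), F B  //  F (\lnot A \lor A), T B.
      branch 1.1 (add T (\lnot A \lor A), F B):
        F (A \land C): β-rule — branch into F A  //  F C.
          branch 1.1.1 (add F A):
            T (\lnot A \lor A): β-rule — branch into T \lnot A  //  T A.
              branch 1.1.1.1 (add T \lnot A):
                ○ open, literals {A=false, B=false, D=true}.
              branch 1.1.1.2 (add T A):
                × closes — contains both A and \lnot A.
          branch 1.1.2 (add F C):
            T (\lnot A \lor A): β-rule — branch into T \lnot A  //  T A.
              branch 1.1.2.1 (add T \lnot A):
                ○ open, literals {A=false, B=false, C=false, D=true}.
              branch 1.1.2.2 (add T A):
                × closes — contains both A and \lnot A.
      branch 1.2 (add F (\lnot A \lor A), T B):
        × closes — contains both B and \lnot B.
  branch 2 (add T \lnot D):
    × closes — contains both D and \lnot D.
4 branches closed, 2 open.
Each open branch fixes some atoms; the unmentioned ones are free. Counting distinct full assignments: branch {A=false, B=false, D=true} (C) contributes 2 new; branch {A=false, B=false, C=false, D=true} (none free) contributes 0 new. Total: 2.

2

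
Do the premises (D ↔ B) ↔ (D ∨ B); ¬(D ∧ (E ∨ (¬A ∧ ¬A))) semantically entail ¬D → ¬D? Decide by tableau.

Initial set: {((D ↔ B) ↔ (D ∨ B)); ¬(D ∧ (E ∨ (¬A ∧ ¬A))); ¬(¬D → ¬D)}.
¬(¬D → ¬D): α-rule — add ¬D, ¬¬D.
× closes — contains both D and ¬D.
All 1 branch closes.
Every branch closed, so the premises entail the conclusion.

Yes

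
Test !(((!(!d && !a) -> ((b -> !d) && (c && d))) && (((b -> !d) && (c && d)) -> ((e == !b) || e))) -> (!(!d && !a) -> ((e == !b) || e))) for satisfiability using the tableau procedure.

Unsatisfiable

Initial set: {!(((!(!d && !a) -> ((b -> !d) && (c && d))) && (((b -> !d) && (c && d)) -> ((e == !b) || e))) -> (!(!d && !a) -> ((e == !b) || e)))}.
!(((!(!d && !a) -> ((b -> !d) && (c && d))) && (((b -> !d) && (c && d)) -> ((e == !b) || e))) -> (!(!d && !a) -> ((e == !b) || e))): α-rule — add ((!(!d && !a) -> ((b -> !d) && (c && d))) && (((b -> !d) && (c && d)) -> ((e == !b) || e))), !(!(!d && !a) -> ((e == !b) || e)).
((!(!d && !a) -> ((b -> !d) && (c && d))) && (((b -> !d) && (c && d)) -> ((e == !b) || e))): α-rule — add (!(!d && !a) -> ((b -> !d) && (c && d))), (((b -> !d) && (c && d)) -> ((e == !b) || e)).
!(!(!d && !a) -> ((e == !b) || e)): α-rule — add !(!d && !a), !((e == !b) || e).
!((e == !b) || e): α-rule — add !(e == !b), !e.
(!(!d && !a) -> ((b -> !d) && (c && d))): β-rule — branch into !!(!d && !a)  //  ((b -> !d) && (c && d)).
  branch 1 (add !!(!d && !a)):
    !!(!d && !a): α-rule — add !d, !a.
    (((b -> !d) && (c && d)) -> ((e == !b) || e)): β-rule — branch into !((b -> !d) && (c && d))  //  ((e == !b) || e).
      branch 1.1 (add !((b -> !d) && (c && d))):
        !(!d && !a): β-rule — branch into !!d  //  !!a.
          branch 1.1.1 (add !!d):
            × closes — contains both d and !d.
          branch 1.1.2 (add !!a):
            × closes — contains both a and !a.
      branch 1.2 (add ((e == !b) || e)):
        !(!d && !a): β-rule — branch into !!d  //  !!a.
          branch 1.2.1 (add !!d):
            × closes — contains both d and !d.
          branch 1.2.2 (add !!a):
            × closes — contains both a and !a.
  branch 2 (add ((b -> !d) && (c && d))):
    ((b -> !d) && (c && d)): α-rule — add (b -> !d), (c && d).
    (c && d): α-rule — add c, d.
    (((b -> !d) && (c && d)) -> ((e == !b) || e)): β-rule — branch into !((b -> !d) && (c && d))  //  ((e == !b) || e).
      branch 2.1 (add !((b -> !d) && (c && d))):
        !(!d && !a): β-rule — branch into !!d  //  !!a.
          branch 2.1.1 (add !!d):
            !(e == !b): β-rule — branch into e, !!b  //  !e, !b.
              branch 2.1.1.1 (add e, !!b):
                × closes — contains both e and !e.
              branch 2.1.1.2 (add !e, !b):
                (b -> !d): β-rule — branch into !b  //  !d.
                  branch 2.1.1.2.1 (add !b):
                    !((b -> !d) && (c && d)): β-rule — branch into !(b -> !d)  //  !(c && d).
                      branch 2.1.1.2.1.1 (add !(b -> !d)):
                        !(b -> !d): α-rule — add b, !!d.
                        × closes — contains both b and !b.
                      branch 2.1.1.2.1.2 (add !(c && d)):
                        !(c && d): β-rule — branch into !c  //  !d.
                          branch 2.1.1.2.1.2.1 (add !c):
                            × closes — contains both c and !c.
                          branch 2.1.1.2.1.2.2 (add !d):
                            × closes — contains both d and !d.
                  branch 2.1.1.2.2 (add !d):
                    × closes — contains both d and !d.
          branch 2.1.2 (add !!a):
            !(e == !b): β-rule — branch into e, !!b  //  !e, !b.
              branch 2.1.2.1 (add e, !!b):
                × closes — contains both e and !e.
              branch 2.1.2.2 (add !e, !b):
                (b -> !d): β-rule — branch into !b  //  !d.
                  branch 2.1.2.2.1 (add !b):
                    !((b -> !d) && (c && d)): β-rule — branch into !(b -> !d)  //  !(c && d).
                      branch 2.1.2.2.1.1 (add !(b -> !d)):
                        !(b -> !d): α-rule — add b, !!d.
                        × closes — contains both b and !b.
                      branch 2.1.2.2.1.2 (add !(c && d)):
                        !(c && d): β-rule — branch into !c  //  !d.
                          branch 2.1.2.2.1.2.1 (add !c):
                            × closes — contains both c and !c.
                          branch 2.1.2.2.1.2.2 (add !d):
                            × closes — contains both d and !d.
                  branch 2.1.2.2.2 (add !d):
                    × closes — contains both d and !d.
      branch 2.2 (add ((e == !b) || e)):
        !(!d && !a): β-rule — branch into !!d  //  !!a.
          branch 2.2.1 (add !!d):
            !(e == !b): β-rule — branch into e, !!b  //  !e, !b.
              branch 2.2.1.1 (add e, !!b):
                × closes — contains both e and !e.
              branch 2.2.1.2 (add !e, !b):
                (b -> !d): β-rule — branch into !b  //  !d.
                  branch 2.2.1.2.1 (add !b):
                    ((e == !b) || e): β-rule — branch into (e == !b)  //  e.
                      branch 2.2.1.2.1.1 (add (e == !b)):
                        (e == !b): β-rule — branch into e, !b  //  !e, !!b.
                          branch 2.2.1.2.1.1.1 (add e, !b):
                            × closes — contains both e and !e.
                          branch 2.2.1.2.1.1.2 (add !e, !!b):
                            × closes — contains both b and !b.
                      branch 2.2.1.2.1.2 (add e):
                        × closes — contains both e and !e.
                  branch 2.2.1.2.2 (add !d):
                    × closes — contains both d and !d.
          branch 2.2.2 (add !!a):
            !(e == !b): β-rule — branch into e, !!b  //  !e, !b.
              branch 2.2.2.1 (add e, !!b):
                × closes — contains both e and !e.
              branch 2.2.2.2 (add !e, !b):
                (b -> !d): β-rule — branch into !b  //  !d.
                  branch 2.2.2.2.1 (add !b):
                    ((e == !b) || e): β-rule — branch into (e == !b)  //  e.
                      branch 2.2.2.2.1.1 (add (e == !b)):
                        (e == !b): β-rule — branch into e, !b  //  !e, !!b.
                          branch 2.2.2.2.1.1.1 (add e, !b):
                            × closes — contains both e and !e.
                          branch 2.2.2.2.1.1.2 (add !e, !!b):
                            × closes — contains both b and !b.
                      branch 2.2.2.2.1.2 (add e):
                        × closes — contains both e and !e.
                  branch 2.2.2.2.2 (add !d):
                    × closes — contains both d and !d.
All 24 branches close.
Every branch closed; the formula is unsatisfiable.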